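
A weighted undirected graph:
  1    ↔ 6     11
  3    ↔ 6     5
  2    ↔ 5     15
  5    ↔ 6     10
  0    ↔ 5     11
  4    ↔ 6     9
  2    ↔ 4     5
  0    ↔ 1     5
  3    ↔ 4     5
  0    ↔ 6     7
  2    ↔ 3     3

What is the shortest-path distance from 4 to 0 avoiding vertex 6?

31

Routes from 4 to 0 avoiding 6:
4 -> 2 -> 5 -> 0: 5 + 15 + 11 = 31
4 -> 3 -> 2 -> 5 -> 0: 5 + 3 + 15 + 11 = 34
Shortest: 31.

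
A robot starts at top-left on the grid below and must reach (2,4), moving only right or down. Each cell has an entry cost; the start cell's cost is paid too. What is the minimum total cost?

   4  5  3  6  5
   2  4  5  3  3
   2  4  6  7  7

28

Path r0c0 → r1c0 → r1c1 → r1c2 → r1c3 → r1c4 → r2c4: 4 + 2 + 4 + 5 + 3 + 3 + 7 = 28.
For comparison, the top-then-right route costs 33.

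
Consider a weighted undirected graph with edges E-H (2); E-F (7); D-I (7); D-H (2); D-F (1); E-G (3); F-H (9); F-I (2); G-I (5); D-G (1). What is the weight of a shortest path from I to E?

Comparing a few candidate routes:
I - G - E: 5 + 3 = 8
I - G - D - H - E: 5 + 1 + 2 + 2 = 10
I - F - D - H - E: 2 + 1 + 2 + 2 = 7
I - F - D - G - E: 2 + 1 + 1 + 3 = 7
I - F - E: 2 + 7 = 9
Shortest: 7.

7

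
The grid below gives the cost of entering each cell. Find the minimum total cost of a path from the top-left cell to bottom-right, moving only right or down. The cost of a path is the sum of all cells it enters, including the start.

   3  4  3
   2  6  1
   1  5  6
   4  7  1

18

Take (0,0) → (0,1) → (0,2) → (1,2) → (2,2) → (3,2) for a total of 3 + 4 + 3 + 1 + 6 + 1 = 18.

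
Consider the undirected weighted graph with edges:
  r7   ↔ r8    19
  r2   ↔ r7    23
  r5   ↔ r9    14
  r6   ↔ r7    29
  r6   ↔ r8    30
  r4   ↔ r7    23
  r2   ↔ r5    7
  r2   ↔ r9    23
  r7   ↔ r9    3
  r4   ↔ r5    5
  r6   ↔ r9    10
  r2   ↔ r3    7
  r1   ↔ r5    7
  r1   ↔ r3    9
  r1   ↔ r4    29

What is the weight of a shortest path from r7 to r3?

Checking several routes:
r7→r2→r3: 23 + 7 = 30
r7→r9→r2→r3: 3 + 23 + 7 = 33
r7→r9→r5→r1→r3: 3 + 14 + 7 + 9 = 33
r7→r4→r5→r2→r3: 23 + 5 + 7 + 7 = 42
r7→r9→r5→r2→r3: 3 + 14 + 7 + 7 = 31
The minimum is 30.

30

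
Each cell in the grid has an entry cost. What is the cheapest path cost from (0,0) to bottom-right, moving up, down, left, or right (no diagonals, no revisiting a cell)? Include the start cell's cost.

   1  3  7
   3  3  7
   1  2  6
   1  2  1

Best path: [0,0] → [1,0] → [2,0] → [3,0] → [3,1] → [3,2]
Cost: 1 + 3 + 1 + 1 + 2 + 1 = 9

9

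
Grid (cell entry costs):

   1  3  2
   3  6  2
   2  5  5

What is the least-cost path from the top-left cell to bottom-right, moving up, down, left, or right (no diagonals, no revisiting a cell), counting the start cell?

13

Take r0c0 → r0c1 → r0c2 → r1c2 → r2c2 for a total of 1 + 3 + 2 + 2 + 5 = 13.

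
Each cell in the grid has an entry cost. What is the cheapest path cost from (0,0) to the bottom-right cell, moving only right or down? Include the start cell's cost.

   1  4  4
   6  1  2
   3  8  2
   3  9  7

Take [0,0] → [0,1] → [1,1] → [1,2] → [2,2] → [3,2] for a total of 1 + 4 + 1 + 2 + 2 + 7 = 17.
For comparison, the top-then-right route costs 20.

17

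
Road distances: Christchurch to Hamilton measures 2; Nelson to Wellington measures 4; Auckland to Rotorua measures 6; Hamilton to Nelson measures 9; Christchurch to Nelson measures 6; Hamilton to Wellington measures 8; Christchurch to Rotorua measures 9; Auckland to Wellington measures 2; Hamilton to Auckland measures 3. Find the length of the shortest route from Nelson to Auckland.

Comparing a few candidate routes:
Nelson → Wellington → Hamilton → Auckland: 4 + 8 + 3 = 15
Nelson → Christchurch → Hamilton → Auckland: 6 + 2 + 3 = 11
Nelson → Hamilton → Auckland: 9 + 3 = 12
Nelson → Wellington → Auckland: 4 + 2 = 6
Shortest: 6.

6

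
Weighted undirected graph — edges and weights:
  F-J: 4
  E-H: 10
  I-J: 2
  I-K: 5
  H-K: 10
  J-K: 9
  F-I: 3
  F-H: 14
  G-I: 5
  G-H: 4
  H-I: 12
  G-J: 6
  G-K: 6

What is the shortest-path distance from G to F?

8

Some routes from G to F:
G → J → I → F: 6 + 2 + 3 = 11
G → J → F: 6 + 4 = 10
G → I → F: 5 + 3 = 8
Best route has total 8.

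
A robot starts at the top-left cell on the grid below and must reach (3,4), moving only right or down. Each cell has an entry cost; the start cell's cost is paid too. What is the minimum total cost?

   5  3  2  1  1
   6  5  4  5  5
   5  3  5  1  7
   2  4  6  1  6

One optimal route is (0,0)→(0,1)→(0,2)→(0,3)→(1,3)→(2,3)→(3,3)→(3,4).
Its cost is 5 + 3 + 2 + 1 + 5 + 1 + 1 + 6 = 24.
(Top row then right column would cost 30.)

24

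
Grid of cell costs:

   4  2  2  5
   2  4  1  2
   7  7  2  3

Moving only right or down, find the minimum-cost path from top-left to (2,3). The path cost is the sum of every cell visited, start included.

Cheapest: [0,0] -> [0,1] -> [0,2] -> [1,2] -> [1,3] -> [2,3]
  4 + 2 + 2 + 1 + 2 + 3 = 14

14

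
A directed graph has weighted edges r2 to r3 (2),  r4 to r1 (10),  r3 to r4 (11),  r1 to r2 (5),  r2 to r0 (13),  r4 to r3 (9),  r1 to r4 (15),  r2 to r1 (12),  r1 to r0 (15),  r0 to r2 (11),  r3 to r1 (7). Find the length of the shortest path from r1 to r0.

15

Routes from r1 to r0:
r1-r0: 15
r1-r2-r0: 5 + 13 = 18
Shortest: 15.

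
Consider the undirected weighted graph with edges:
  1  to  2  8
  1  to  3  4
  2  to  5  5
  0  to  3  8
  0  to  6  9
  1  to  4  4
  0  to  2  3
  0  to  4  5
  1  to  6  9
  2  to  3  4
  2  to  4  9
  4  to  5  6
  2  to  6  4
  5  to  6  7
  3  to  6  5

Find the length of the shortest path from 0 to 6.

A few of the 0→6 routes:
0 -> 6: 9
0 -> 2 -> 6: 3 + 4 = 7
0 -> 3 -> 6: 8 + 5 = 13
0 -> 2 -> 3 -> 6: 3 + 4 + 5 = 12
Shortest: 7.

7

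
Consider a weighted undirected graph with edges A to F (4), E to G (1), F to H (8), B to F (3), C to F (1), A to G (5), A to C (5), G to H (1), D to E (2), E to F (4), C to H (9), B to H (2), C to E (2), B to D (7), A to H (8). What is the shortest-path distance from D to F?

5

Comparing a few candidate routes:
D-E-F: 2 + 4 = 6
D-E-G-H-B-F: 2 + 1 + 1 + 2 + 3 = 9
D-B-F: 7 + 3 = 10
D-E-C-F: 2 + 2 + 1 = 5
D-E-G-A-F: 2 + 1 + 5 + 4 = 12
The minimum is 5.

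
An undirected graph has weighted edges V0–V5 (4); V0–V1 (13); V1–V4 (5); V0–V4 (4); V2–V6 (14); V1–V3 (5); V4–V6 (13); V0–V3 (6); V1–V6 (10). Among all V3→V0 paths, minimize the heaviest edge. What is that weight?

5

Candidate routes:
V3 - V1 - V4 - V0: max(5, 5, 4) = 5
V3 - V1 - V6 - V4 - V0: max(5, 10, 13, 4) = 13
V3 - V1 - V0: max(5, 13) = 13
V3 - V0: max(6) = 6
Best route has worst link 5.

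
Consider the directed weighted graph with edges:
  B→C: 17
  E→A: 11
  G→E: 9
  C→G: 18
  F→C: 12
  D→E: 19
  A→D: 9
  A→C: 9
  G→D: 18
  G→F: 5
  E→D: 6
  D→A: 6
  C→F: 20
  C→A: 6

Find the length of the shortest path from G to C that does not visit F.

29

Routes from G to C avoiding F:
G → D → A → C: 18 + 6 + 9 = 33
G → E → D → A → C: 9 + 6 + 6 + 9 = 30
G → E → A → C: 9 + 11 + 9 = 29
G → D → E → A → C: 18 + 19 + 11 + 9 = 57
Best route has total 29.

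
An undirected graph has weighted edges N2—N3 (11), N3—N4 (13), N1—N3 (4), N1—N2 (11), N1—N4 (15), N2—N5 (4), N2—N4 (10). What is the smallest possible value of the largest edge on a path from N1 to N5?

11

Paths from N1 to N5:
N1 → N4 → N3 → N2 → N5: max(15, 13, 11, 4) = 15
N1 → N2 → N5: max(11, 4) = 11
N1 → N4 → N2 → N5: max(15, 10, 4) = 15
N1 → N3 → N2 → N5: max(4, 11, 4) = 11
N1 → N3 → N4 → N2 → N5: max(4, 13, 10, 4) = 13
Best route has worst link 11.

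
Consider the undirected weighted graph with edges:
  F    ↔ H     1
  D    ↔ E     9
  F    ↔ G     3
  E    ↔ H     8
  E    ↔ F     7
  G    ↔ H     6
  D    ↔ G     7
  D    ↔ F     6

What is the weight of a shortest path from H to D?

A few of the H→D routes:
H - F - G - D: 1 + 3 + 7 = 11
H - G - D: 6 + 7 = 13
H - F - D: 1 + 6 = 7
The minimum is 7.

7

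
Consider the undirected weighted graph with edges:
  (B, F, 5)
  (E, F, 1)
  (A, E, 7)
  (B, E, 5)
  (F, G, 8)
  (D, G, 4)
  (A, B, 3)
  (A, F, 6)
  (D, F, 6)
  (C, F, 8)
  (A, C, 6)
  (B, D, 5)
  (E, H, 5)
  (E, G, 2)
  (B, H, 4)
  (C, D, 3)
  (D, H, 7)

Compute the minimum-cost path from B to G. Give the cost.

Checking several routes:
B - A - F - E - G: 3 + 6 + 1 + 2 = 12
B - A - E - G: 3 + 7 + 2 = 12
B - E - G: 5 + 2 = 7
B - F - E - G: 5 + 1 + 2 = 8
B - H - E - G: 4 + 5 + 2 = 11
B - D - G: 5 + 4 = 9
Best route has total 7.

7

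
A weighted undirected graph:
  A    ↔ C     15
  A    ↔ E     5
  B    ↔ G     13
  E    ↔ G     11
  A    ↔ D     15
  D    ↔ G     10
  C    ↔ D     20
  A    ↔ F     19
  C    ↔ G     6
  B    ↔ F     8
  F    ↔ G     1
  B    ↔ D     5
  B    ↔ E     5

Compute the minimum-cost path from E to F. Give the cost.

12

Checking several routes:
E → A → F: 5 + 19 = 24
E → G → F: 11 + 1 = 12
E → B → G → F: 5 + 13 + 1 = 19
E → B → F: 5 + 8 = 13
E → B → D → G → F: 5 + 5 + 10 + 1 = 21
The minimum is 12.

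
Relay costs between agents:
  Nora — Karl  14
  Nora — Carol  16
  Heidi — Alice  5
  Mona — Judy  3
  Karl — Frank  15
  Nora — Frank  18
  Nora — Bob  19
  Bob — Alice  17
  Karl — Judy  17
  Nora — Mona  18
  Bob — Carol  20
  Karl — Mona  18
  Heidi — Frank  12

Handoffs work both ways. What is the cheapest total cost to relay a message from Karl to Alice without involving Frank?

50

Paths from Karl to Alice avoiding Frank:
Karl→Nora→Bob→Alice: 14 + 19 + 17 = 50
Karl→Mona→Nora→Carol→Bob→Alice: 18 + 18 + 16 + 20 + 17 = 89
Karl→Judy→Mona→Nora→Bob→Alice: 17 + 3 + 18 + 19 + 17 = 74
Karl→Mona→Nora→Bob→Alice: 18 + 18 + 19 + 17 = 72
Karl→Judy→Mona→Nora→Carol→Bob→Alice: 17 + 3 + 18 + 16 + 20 + 17 = 91
Karl→Nora→Carol→Bob→Alice: 14 + 16 + 20 + 17 = 67
Best route has total 50.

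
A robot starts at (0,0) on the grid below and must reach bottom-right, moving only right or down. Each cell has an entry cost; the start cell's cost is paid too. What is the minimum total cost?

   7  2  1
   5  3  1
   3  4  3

14

Cheapest: [0,0] [0,1] [0,2] [1,2] [2,2]
  7 + 2 + 1 + 1 + 3 = 14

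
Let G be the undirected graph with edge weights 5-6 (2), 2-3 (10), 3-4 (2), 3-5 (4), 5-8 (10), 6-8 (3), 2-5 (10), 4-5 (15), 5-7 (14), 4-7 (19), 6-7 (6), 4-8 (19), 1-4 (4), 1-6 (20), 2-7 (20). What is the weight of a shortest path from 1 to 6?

12

A few of the 1→6 routes:
1→6: 20
1→4→3→5→6: 4 + 2 + 4 + 2 = 12
1→4→5→6: 4 + 15 + 2 = 21
The minimum is 12.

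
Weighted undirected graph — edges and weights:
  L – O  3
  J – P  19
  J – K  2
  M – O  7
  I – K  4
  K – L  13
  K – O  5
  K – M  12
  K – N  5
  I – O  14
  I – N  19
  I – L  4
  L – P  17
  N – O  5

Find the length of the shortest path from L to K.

Comparing a few candidate routes:
L -> O -> K: 3 + 5 = 8
L -> K: 13
L -> O -> I -> K: 3 + 14 + 4 = 21
L -> O -> N -> K: 3 + 5 + 5 = 13
L -> I -> K: 4 + 4 = 8
L -> O -> M -> K: 3 + 7 + 12 = 22
The minimum is 8.

8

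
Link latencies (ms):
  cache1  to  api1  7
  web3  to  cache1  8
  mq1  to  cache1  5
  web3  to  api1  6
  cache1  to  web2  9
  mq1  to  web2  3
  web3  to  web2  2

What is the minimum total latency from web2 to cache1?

Paths from web2 to cache1:
web2→web3→cache1: 2 + 8 = 10
web2→web3→api1→cache1: 2 + 6 + 7 = 15
web2→mq1→cache1: 3 + 5 = 8
web2→cache1: 9
The minimum is 8 ms.

8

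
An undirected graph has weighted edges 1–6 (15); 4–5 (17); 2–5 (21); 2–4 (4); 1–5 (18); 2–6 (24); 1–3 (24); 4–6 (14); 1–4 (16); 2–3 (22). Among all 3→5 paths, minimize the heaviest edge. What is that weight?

22

Checking several routes:
3→2→5: max(22, 21) = 22
3→2→4→1→5: max(22, 4, 16, 18) = 22
3→2→4→6→1→5: max(22, 4, 14, 15, 18) = 22
3→2→4→5: max(22, 4, 17) = 22
Best route has worst link 22.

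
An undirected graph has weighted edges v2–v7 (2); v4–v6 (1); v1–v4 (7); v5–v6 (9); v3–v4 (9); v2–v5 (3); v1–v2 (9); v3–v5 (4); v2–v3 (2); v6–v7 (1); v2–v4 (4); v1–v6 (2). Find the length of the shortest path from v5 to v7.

Checking several routes:
v5 -> v2 -> v4 -> v6 -> v7: 3 + 4 + 1 + 1 = 9
v5 -> v2 -> v7: 3 + 2 = 5
v5 -> v3 -> v2 -> v7: 4 + 2 + 2 = 8
Shortest: 5.

5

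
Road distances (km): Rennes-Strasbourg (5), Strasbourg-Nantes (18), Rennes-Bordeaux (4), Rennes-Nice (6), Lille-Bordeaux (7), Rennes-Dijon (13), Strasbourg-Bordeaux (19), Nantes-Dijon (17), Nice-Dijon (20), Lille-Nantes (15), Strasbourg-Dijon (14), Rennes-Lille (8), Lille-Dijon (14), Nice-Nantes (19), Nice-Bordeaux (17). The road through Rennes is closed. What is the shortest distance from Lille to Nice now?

24

Comparing a few candidate routes:
Lille -> Bordeaux -> Nice: 7 + 17 = 24
Lille -> Dijon -> Nice: 14 + 20 = 34
Lille -> Dijon -> Nantes -> Nice: 14 + 17 + 19 = 50
Lille -> Nantes -> Nice: 15 + 19 = 34
The minimum is 24 km.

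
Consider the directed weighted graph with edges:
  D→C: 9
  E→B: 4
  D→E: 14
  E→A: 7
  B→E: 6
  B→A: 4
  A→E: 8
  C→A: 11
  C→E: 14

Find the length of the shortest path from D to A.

20

Some routes from D to A:
D-C-E-A: 9 + 14 + 7 = 30
D-E-B-A: 14 + 4 + 4 = 22
D-C-A: 9 + 11 = 20
D-E-A: 14 + 7 = 21
Shortest: 20.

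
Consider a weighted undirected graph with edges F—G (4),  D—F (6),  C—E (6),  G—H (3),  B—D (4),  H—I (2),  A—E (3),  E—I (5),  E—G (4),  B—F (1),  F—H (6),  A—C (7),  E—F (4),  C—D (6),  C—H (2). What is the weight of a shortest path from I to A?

8

Some routes from I to A:
I-H-G-E-A: 2 + 3 + 4 + 3 = 12
I-E-A: 5 + 3 = 8
I-H-C-A: 2 + 2 + 7 = 11
I-H-C-E-A: 2 + 2 + 6 + 3 = 13
Best route has total 8.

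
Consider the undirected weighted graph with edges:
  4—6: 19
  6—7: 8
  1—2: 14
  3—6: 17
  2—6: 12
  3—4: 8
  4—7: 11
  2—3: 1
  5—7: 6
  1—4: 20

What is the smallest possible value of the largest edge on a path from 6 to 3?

11

Comparing a few candidate routes:
6 -> 3: max(17) = 17
6 -> 7 -> 4 -> 3: max(8, 11, 8) = 11
6 -> 2 -> 3: max(12, 1) = 12
Smallest bottleneck: 11.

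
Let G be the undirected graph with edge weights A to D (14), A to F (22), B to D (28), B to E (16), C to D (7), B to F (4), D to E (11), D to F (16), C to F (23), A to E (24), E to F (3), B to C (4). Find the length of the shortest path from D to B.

11

Checking several routes:
D - E - F - B: 11 + 3 + 4 = 18
D - C - F - B: 7 + 23 + 4 = 34
D - F - B: 16 + 4 = 20
D - C - B: 7 + 4 = 11
D - B: 28
D - E - B: 11 + 16 = 27
Best route has total 11.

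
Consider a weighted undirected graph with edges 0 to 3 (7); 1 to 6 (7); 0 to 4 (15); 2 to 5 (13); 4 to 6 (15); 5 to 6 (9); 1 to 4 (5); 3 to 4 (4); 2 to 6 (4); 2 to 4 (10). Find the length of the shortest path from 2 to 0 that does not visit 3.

25

Routes from 2 to 0 avoiding 3:
2→6→4→0: 4 + 15 + 15 = 34
2→4→0: 10 + 15 = 25
2→5→6→1→4→0: 13 + 9 + 7 + 5 + 15 = 49
2→5→6→4→0: 13 + 9 + 15 + 15 = 52
2→6→1→4→0: 4 + 7 + 5 + 15 = 31
The minimum is 25.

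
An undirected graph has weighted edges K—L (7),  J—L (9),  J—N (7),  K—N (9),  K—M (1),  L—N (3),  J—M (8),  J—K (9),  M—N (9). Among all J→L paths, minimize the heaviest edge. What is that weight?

Comparing a few candidate routes:
J → K → M → N → L: max(9, 1, 9, 3) = 9
J → L: max(9) = 9
J → K → L: max(9, 7) = 9
J → N → L: max(7, 3) = 7
J → M → K → L: max(8, 1, 7) = 8
J → K → N → L: max(9, 9, 3) = 9
Best route has worst link 7.

7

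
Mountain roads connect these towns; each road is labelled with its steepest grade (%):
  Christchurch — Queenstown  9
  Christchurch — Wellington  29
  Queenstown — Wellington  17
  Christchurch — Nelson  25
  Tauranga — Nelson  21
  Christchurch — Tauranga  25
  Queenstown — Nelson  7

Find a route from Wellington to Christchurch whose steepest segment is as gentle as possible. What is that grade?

17

Paths from Wellington to Christchurch:
Wellington → Christchurch: max(29) = 29
Wellington → Queenstown → Nelson → Christchurch: max(17, 7, 25) = 25
Wellington → Queenstown → Christchurch: max(17, 9) = 17
Wellington → Queenstown → Nelson → Tauranga → Christchurch: max(17, 7, 21, 25) = 25
The minimum achievable maximum is 17%.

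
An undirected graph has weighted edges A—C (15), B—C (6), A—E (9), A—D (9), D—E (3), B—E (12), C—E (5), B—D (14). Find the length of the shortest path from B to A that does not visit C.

Some routes from B to A avoiding C:
B - E - D - A: 12 + 3 + 9 = 24
B - E - A: 12 + 9 = 21
B - D - A: 14 + 9 = 23
The minimum is 21.

21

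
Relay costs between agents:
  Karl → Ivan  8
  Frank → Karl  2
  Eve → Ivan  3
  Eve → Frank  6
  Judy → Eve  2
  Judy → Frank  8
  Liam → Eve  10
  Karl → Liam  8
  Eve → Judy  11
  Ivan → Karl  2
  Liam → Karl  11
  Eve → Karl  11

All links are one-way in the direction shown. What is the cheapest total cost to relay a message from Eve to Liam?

Candidate routes:
Eve -> Ivan -> Karl -> Liam: 3 + 2 + 8 = 13
Eve -> Frank -> Karl -> Liam: 6 + 2 + 8 = 16
Eve -> Judy -> Frank -> Karl -> Liam: 11 + 8 + 2 + 8 = 29
Eve -> Karl -> Liam: 11 + 8 = 19
Best route has total 13.

13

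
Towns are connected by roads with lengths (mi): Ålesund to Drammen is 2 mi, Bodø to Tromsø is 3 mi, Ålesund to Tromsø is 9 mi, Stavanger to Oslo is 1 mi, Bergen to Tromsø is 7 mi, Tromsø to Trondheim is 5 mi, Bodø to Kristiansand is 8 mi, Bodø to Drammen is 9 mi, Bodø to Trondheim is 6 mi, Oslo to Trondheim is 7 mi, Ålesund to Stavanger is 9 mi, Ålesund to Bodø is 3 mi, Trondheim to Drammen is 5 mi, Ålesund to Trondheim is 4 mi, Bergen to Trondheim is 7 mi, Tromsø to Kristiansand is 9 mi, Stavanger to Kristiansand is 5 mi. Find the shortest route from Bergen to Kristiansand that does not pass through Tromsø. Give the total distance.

Checking several routes:
Bergen - Trondheim - Ålesund - Bodø - Kristiansand: 7 + 4 + 3 + 8 = 22
Bergen - Trondheim - Oslo - Stavanger - Kristiansand: 7 + 7 + 1 + 5 = 20
Bergen - Trondheim - Bodø - Kristiansand: 7 + 6 + 8 = 21
The minimum is 20 mi.

20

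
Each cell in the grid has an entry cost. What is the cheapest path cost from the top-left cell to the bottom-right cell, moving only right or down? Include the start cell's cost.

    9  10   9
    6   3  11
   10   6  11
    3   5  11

Best path: (0,0)→(1,0)→(1,1)→(2,1)→(3,1)→(3,2)
Cost: 9 + 6 + 3 + 6 + 5 + 11 = 40

40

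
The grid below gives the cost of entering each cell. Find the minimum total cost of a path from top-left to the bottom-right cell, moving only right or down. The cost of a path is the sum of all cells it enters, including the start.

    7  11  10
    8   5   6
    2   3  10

Path (0,0) (1,0) (2,0) (2,1) (2,2): 7 + 8 + 2 + 3 + 10 = 30.

30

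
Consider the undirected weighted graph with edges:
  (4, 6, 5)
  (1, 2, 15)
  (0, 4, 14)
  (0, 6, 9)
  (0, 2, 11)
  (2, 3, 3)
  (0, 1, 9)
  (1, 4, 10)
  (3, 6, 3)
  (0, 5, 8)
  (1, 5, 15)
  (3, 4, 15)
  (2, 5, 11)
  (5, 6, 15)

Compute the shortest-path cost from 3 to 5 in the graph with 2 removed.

18

A few of the 3→5 routes:
3 -> 6 -> 5: 3 + 15 = 18
3 -> 4 -> 6 -> 5: 15 + 5 + 15 = 35
3 -> 6 -> 0 -> 5: 3 + 9 + 8 = 20
3 -> 6 -> 4 -> 0 -> 5: 3 + 5 + 14 + 8 = 30
3 -> 6 -> 4 -> 1 -> 5: 3 + 5 + 10 + 15 = 33
Shortest: 18.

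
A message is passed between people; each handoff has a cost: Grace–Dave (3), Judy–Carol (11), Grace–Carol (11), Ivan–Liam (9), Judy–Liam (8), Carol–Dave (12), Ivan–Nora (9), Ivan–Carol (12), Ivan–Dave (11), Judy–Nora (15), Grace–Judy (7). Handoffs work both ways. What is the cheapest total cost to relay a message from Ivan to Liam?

A few of the Ivan→Liam routes:
Ivan→Carol→Judy→Liam: 12 + 11 + 8 = 31
Ivan→Dave→Grace→Judy→Liam: 11 + 3 + 7 + 8 = 29
Ivan→Liam: 9
The minimum is 9.

9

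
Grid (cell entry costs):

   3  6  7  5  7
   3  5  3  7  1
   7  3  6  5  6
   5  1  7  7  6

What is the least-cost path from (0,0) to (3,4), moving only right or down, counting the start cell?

Take r0c0 r1c0 r1c1 r1c2 r1c3 r1c4 r2c4 r3c4 for a total of 3 + 3 + 5 + 3 + 7 + 1 + 6 + 6 = 34.
For comparison, the top-then-right route costs 41.

34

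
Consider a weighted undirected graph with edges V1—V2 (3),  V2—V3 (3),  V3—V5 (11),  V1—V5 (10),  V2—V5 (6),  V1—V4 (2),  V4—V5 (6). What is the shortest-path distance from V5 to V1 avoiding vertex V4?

Routes from V5 to V1 avoiding V4:
V5 - V1: 10
V5 - V2 - V1: 6 + 3 = 9
V5 - V3 - V2 - V1: 11 + 3 + 3 = 17
The minimum is 9.

9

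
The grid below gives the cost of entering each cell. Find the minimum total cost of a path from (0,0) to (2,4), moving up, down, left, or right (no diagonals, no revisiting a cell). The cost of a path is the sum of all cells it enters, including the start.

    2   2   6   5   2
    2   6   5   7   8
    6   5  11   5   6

One optimal route is [0,0] -> [0,1] -> [0,2] -> [0,3] -> [0,4] -> [1,4] -> [2,4].
Its cost is 2 + 2 + 6 + 5 + 2 + 8 + 6 = 31.

31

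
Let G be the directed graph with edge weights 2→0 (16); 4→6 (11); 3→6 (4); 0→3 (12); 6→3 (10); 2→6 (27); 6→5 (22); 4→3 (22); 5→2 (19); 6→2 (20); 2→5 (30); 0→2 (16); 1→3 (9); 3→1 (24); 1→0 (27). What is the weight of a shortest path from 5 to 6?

46

Routes from 5 to 6:
5 -> 2 -> 0 -> 3 -> 6: 19 + 16 + 12 + 4 = 51
5 -> 2 -> 6: 19 + 27 = 46
Best route has total 46.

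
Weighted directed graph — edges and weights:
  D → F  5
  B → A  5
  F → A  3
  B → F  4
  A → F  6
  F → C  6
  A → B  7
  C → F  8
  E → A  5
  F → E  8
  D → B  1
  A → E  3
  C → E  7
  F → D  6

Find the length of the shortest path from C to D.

Paths from C to D:
C-E-A-B-F-D: 7 + 5 + 7 + 4 + 6 = 29
C-F-D: 8 + 6 = 14
C-E-A-F-D: 7 + 5 + 6 + 6 = 24
The minimum is 14.

14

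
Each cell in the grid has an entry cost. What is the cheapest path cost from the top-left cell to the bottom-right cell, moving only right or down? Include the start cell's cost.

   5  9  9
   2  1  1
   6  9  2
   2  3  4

Path (0,0) -> (1,0) -> (1,1) -> (1,2) -> (2,2) -> (3,2): 5 + 2 + 1 + 1 + 2 + 4 = 15.

15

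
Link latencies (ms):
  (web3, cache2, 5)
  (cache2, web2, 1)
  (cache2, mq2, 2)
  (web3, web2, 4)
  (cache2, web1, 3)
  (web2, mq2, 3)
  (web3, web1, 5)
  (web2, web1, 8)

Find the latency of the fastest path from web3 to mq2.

7

Checking several routes:
web3-cache2-mq2: 5 + 2 = 7
web3-web2-cache2-mq2: 4 + 1 + 2 = 7
web3-web2-mq2: 4 + 3 = 7
Shortest: 7 ms.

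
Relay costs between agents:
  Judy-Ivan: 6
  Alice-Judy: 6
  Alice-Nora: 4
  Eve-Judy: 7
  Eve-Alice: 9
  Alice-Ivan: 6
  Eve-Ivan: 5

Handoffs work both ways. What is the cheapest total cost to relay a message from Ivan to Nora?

Candidate routes:
Ivan - Eve - Alice - Nora: 5 + 9 + 4 = 18
Ivan - Eve - Judy - Alice - Nora: 5 + 7 + 6 + 4 = 22
Ivan - Judy - Alice - Nora: 6 + 6 + 4 = 16
Ivan - Judy - Eve - Alice - Nora: 6 + 7 + 9 + 4 = 26
Ivan - Alice - Nora: 6 + 4 = 10
The minimum is 10.

10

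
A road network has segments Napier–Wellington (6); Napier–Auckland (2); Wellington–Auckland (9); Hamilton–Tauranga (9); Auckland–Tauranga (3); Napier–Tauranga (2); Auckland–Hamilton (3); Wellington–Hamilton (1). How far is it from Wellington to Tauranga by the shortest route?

7

Comparing a few candidate routes:
Wellington - Hamilton - Auckland - Tauranga: 1 + 3 + 3 = 7
Wellington - Napier - Tauranga: 6 + 2 = 8
Wellington - Hamilton - Auckland - Napier - Tauranga: 1 + 3 + 2 + 2 = 8
Shortest: 7 km.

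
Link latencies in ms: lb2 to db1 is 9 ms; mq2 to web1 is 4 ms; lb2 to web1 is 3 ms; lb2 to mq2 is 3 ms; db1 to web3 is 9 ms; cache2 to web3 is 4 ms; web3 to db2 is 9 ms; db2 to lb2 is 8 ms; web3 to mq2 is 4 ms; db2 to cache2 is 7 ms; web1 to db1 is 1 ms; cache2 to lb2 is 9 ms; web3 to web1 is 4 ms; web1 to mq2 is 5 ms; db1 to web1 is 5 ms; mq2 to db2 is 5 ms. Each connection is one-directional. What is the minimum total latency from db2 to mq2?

Comparing a few candidate routes:
db2 - cache2 - web3 - mq2: 7 + 4 + 4 = 15
db2 - lb2 - web1 - mq2: 8 + 3 + 5 = 16
db2 - lb2 - mq2: 8 + 3 = 11
db2 - cache2 - lb2 - mq2: 7 + 9 + 3 = 19
The minimum is 11 ms.

11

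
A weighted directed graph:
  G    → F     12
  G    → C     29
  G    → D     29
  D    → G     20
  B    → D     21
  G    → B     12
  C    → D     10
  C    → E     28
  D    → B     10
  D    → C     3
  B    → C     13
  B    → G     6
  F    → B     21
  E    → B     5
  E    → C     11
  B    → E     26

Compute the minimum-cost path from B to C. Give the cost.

Comparing a few candidate routes:
B → D → C: 21 + 3 = 24
B → G → C: 6 + 29 = 35
B → C: 13
Best route has total 13.

13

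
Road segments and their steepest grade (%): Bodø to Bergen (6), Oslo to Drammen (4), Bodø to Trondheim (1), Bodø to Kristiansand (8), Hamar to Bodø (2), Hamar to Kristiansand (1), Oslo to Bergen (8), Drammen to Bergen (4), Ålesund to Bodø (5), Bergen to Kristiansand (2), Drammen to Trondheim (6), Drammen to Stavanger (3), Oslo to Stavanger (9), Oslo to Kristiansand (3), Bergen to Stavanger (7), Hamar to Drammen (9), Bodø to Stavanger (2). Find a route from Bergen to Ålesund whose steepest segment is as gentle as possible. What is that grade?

5

Comparing a few candidate routes:
Bergen -> Drammen -> Stavanger -> Bodø -> Ålesund: max(4, 3, 2, 5) = 5
Bergen -> Kristiansand -> Hamar -> Bodø -> Ålesund: max(2, 1, 2, 5) = 5
Bergen -> Kristiansand -> Oslo -> Drammen -> Stavanger -> Bodø -> Ålesund: max(2, 3, 4, 3, 2, 5) = 5
Bergen -> Drammen -> Oslo -> Kristiansand -> Hamar -> Bodø -> Ålesund: max(4, 4, 3, 1, 2, 5) = 5
Best route has worst link 5%.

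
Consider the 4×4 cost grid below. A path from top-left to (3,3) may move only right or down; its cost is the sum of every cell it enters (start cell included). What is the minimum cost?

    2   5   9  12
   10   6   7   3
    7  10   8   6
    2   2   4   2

29

One optimal route is (0,0) -> (1,0) -> (2,0) -> (3,0) -> (3,1) -> (3,2) -> (3,3).
Its cost is 2 + 10 + 7 + 2 + 2 + 4 + 2 = 29.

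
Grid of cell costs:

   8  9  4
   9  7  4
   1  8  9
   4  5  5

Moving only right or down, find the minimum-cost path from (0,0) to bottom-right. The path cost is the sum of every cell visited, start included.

One optimal route is r0c0 r1c0 r2c0 r3c0 r3c1 r3c2.
Its cost is 8 + 9 + 1 + 4 + 5 + 5 = 32.

32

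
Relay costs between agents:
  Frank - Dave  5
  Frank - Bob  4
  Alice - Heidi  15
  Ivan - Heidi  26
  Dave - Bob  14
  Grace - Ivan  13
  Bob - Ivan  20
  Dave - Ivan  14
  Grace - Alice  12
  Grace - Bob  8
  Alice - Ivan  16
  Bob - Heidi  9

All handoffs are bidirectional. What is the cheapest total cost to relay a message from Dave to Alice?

29

Checking several routes:
Dave -> Ivan -> Alice: 14 + 16 = 30
Dave -> Frank -> Bob -> Grace -> Alice: 5 + 4 + 8 + 12 = 29
Dave -> Frank -> Bob -> Heidi -> Alice: 5 + 4 + 9 + 15 = 33
Dave -> Bob -> Heidi -> Alice: 14 + 9 + 15 = 38
Dave -> Bob -> Grace -> Alice: 14 + 8 + 12 = 34
Dave -> Ivan -> Grace -> Alice: 14 + 13 + 12 = 39
The minimum is 29.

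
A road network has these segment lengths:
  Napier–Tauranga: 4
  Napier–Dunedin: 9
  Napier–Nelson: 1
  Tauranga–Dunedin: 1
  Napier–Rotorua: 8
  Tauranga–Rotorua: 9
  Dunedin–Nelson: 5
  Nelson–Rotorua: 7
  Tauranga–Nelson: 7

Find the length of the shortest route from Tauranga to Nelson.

5

Checking several routes:
Tauranga -> Napier -> Nelson: 4 + 1 = 5
Tauranga -> Rotorua -> Napier -> Nelson: 9 + 8 + 1 = 18
Tauranga -> Rotorua -> Nelson: 9 + 7 = 16
Tauranga -> Dunedin -> Napier -> Nelson: 1 + 9 + 1 = 11
Tauranga -> Dunedin -> Nelson: 1 + 5 = 6
Tauranga -> Nelson: 7
Shortest: 5.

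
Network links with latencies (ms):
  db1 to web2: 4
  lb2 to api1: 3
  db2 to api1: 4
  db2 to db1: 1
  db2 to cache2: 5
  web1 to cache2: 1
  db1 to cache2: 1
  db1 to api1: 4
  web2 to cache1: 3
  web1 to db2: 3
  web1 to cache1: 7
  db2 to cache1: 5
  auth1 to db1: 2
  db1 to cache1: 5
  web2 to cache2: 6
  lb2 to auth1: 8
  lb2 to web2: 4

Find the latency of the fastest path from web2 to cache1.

A few of the web2→cache1 routes:
web2 → db1 → cache1: 4 + 5 = 9
web2 → db1 → cache2 → web1 → cache1: 4 + 1 + 1 + 7 = 13
web2 → db1 → db2 → cache1: 4 + 1 + 5 = 10
web2 → cache2 → db1 → db2 → cache1: 6 + 1 + 1 + 5 = 13
web2 → cache2 → db1 → cache1: 6 + 1 + 5 = 12
web2 → cache1: 3
The minimum is 3 ms.

3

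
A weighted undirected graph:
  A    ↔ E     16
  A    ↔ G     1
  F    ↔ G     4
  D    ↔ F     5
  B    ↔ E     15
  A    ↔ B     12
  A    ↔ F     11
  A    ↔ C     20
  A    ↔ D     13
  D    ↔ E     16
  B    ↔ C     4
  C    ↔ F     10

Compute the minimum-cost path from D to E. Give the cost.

Checking several routes:
D → F → G → A → E: 5 + 4 + 1 + 16 = 26
D → E: 16
D → A → E: 13 + 16 = 29
The minimum is 16.

16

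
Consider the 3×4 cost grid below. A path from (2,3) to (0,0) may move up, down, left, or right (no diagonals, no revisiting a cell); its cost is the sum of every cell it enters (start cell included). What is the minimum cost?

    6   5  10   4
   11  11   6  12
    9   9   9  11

Cheapest: [2,3] [2,2] [1,2] [0,2] [0,1] [0,0]
  11 + 9 + 6 + 10 + 5 + 6 = 47

47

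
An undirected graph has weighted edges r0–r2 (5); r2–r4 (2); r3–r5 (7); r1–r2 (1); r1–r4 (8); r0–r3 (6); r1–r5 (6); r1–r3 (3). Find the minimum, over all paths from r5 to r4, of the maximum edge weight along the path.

Some routes from r5 to r4:
r5→r3→r1→r2→r4: max(7, 3, 1, 2) = 7
r5→r1→r3→r0→r2→r4: max(6, 3, 6, 5, 2) = 6
r5→r1→r2→r4: max(6, 1, 2) = 6
r5→r1→r4: max(6, 8) = 8
r5→r3→r0→r2→r4: max(7, 6, 5, 2) = 7
Best route has worst link 6.

6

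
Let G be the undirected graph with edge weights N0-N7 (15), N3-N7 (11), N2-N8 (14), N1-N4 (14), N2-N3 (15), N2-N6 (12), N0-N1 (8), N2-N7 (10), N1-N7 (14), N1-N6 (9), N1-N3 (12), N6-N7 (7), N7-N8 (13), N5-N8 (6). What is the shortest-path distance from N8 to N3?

24

Comparing a few candidate routes:
N8 -> N7 -> N3: 13 + 11 = 24
N8 -> N2 -> N7 -> N3: 14 + 10 + 11 = 35
N8 -> N2 -> N3: 14 + 15 = 29
The minimum is 24.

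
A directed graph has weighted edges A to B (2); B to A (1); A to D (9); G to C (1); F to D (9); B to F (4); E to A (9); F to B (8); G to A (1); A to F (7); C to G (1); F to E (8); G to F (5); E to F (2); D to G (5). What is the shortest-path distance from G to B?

3

Routes from G to B:
G -> F -> B: 5 + 8 = 13
G -> A -> F -> B: 1 + 7 + 8 = 16
G -> F -> E -> A -> B: 5 + 8 + 9 + 2 = 24
G -> A -> B: 1 + 2 = 3
Shortest: 3.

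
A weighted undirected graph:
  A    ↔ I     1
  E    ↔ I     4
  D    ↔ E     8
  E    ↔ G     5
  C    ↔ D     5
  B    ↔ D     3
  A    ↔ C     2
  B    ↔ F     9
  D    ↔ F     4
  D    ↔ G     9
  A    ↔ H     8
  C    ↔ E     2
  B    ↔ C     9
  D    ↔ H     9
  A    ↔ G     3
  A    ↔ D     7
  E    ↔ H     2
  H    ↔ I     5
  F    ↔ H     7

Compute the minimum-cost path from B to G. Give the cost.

12

Some routes from B to G:
B→C→A→G: 9 + 2 + 3 = 14
B→D→G: 3 + 9 = 12
B→D→C→E→G: 3 + 5 + 2 + 5 = 15
B→D→C→A→G: 3 + 5 + 2 + 3 = 13
B→D→A→G: 3 + 7 + 3 = 13
The minimum is 12.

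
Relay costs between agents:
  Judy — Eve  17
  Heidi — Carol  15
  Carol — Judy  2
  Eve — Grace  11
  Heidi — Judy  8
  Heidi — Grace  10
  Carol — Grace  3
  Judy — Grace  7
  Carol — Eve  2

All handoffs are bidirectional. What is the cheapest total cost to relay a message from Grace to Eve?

Checking several routes:
Grace→Eve: 11
Grace→Carol→Eve: 3 + 2 = 5
Grace→Judy→Eve: 7 + 17 = 24
Grace→Heidi→Judy→Carol→Eve: 10 + 8 + 2 + 2 = 22
Grace→Carol→Judy→Eve: 3 + 2 + 17 = 22
Grace→Judy→Carol→Eve: 7 + 2 + 2 = 11
Shortest: 5.

5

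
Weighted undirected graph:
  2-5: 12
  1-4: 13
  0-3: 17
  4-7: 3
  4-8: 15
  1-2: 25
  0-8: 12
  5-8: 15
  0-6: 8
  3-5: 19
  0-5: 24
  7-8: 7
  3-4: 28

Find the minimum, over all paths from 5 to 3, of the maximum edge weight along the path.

17

A few of the 5→3 routes:
5→8→0→3: max(15, 12, 17) = 17
5→3: max(19) = 19
5→2→1→4→7→8→0→3: max(12, 25, 13, 3, 7, 12, 17) = 25
5→0→3: max(24, 17) = 24
The minimum achievable maximum is 17.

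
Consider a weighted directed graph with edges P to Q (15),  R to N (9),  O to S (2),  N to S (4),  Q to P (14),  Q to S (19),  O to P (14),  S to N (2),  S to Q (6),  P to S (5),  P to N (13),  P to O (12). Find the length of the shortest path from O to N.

4

A few of the O→N routes:
O-S-N: 2 + 2 = 4
O-S-Q-P-N: 2 + 6 + 14 + 13 = 35
O-P-N: 14 + 13 = 27
O-P-S-N: 14 + 5 + 2 = 21
Shortest: 4.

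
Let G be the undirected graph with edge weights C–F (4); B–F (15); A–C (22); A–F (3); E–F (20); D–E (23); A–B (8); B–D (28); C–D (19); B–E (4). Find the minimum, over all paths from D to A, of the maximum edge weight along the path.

19

Some routes from D to A:
D -> E -> F -> C -> A: max(23, 20, 4, 22) = 23
D -> C -> F -> A: max(19, 4, 3) = 19
D -> E -> F -> B -> A: max(23, 20, 15, 8) = 23
D -> C -> F -> B -> A: max(19, 4, 15, 8) = 19
D -> C -> A: max(19, 22) = 22
D -> C -> F -> E -> B -> A: max(19, 4, 20, 4, 8) = 20
The minimum achievable maximum is 19.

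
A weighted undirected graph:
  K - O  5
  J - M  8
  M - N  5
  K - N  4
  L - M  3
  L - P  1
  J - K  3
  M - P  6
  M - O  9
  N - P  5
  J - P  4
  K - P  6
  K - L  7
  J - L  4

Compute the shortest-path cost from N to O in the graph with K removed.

14

A few of the N→O routes:
N - P - J - L - M - O: 5 + 4 + 4 + 3 + 9 = 25
N - P - M - O: 5 + 6 + 9 = 20
N - M - O: 5 + 9 = 14
N - P - L - M - O: 5 + 1 + 3 + 9 = 18
The minimum is 14.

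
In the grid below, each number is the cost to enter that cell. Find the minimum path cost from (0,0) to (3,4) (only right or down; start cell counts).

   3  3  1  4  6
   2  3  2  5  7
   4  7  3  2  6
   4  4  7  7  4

24

Take (0,0) -> (0,1) -> (0,2) -> (1,2) -> (2,2) -> (2,3) -> (2,4) -> (3,4) for a total of 3 + 3 + 1 + 2 + 3 + 2 + 6 + 4 = 24.
(Top row then right column would cost 34.)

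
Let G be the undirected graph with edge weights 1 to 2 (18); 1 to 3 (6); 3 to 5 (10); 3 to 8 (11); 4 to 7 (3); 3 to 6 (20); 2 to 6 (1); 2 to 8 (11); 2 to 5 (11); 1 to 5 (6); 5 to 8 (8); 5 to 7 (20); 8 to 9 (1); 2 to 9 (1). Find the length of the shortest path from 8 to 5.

8

Some routes from 8 to 5:
8 - 3 - 1 - 5: 11 + 6 + 6 = 23
8 - 5: 8
8 - 2 - 5: 11 + 11 = 22
8 - 9 - 2 - 5: 1 + 1 + 11 = 13
8 - 9 - 2 - 1 - 5: 1 + 1 + 18 + 6 = 26
8 - 3 - 5: 11 + 10 = 21
The minimum is 8.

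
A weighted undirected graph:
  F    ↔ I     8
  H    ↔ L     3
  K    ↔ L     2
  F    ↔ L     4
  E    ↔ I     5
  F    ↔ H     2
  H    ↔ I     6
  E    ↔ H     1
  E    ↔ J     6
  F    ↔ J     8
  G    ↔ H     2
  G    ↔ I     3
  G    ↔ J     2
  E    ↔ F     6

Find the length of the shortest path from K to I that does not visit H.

14

Checking several routes:
K -> L -> F -> J -> G -> I: 2 + 4 + 8 + 2 + 3 = 19
K -> L -> F -> E -> I: 2 + 4 + 6 + 5 = 17
K -> L -> F -> I: 2 + 4 + 8 = 14
Best route has total 14.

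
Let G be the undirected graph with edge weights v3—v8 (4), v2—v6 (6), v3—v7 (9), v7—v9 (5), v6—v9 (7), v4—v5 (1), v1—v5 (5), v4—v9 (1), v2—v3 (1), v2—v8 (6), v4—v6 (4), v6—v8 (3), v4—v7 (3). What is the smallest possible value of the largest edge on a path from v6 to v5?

Comparing a few candidate routes:
v6 → v8 → v2 → v3 → v7 → v4 → v5: max(3, 6, 1, 9, 3, 1) = 9
v6 → v8 → v2 → v3 → v7 → v9 → v4 → v5: max(3, 6, 1, 9, 5, 1, 1) = 9
v6 → v9 → v7 → v4 → v5: max(7, 5, 3, 1) = 7
v6 → v9 → v4 → v5: max(7, 1, 1) = 7
v6 → v4 → v5: max(4, 1) = 4
v6 → v8 → v3 → v7 → v4 → v5: max(3, 4, 9, 3, 1) = 9
Smallest bottleneck: 4.

4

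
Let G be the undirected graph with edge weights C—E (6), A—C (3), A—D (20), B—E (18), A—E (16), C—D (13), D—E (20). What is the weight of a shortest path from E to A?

9

Checking several routes:
E - D - C - A: 20 + 13 + 3 = 36
E - A: 16
E - C - A: 6 + 3 = 9
Shortest: 9.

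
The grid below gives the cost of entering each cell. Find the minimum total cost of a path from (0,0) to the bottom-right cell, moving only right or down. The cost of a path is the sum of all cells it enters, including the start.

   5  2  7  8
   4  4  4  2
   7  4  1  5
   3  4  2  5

23

Take (0,0) (0,1) (1,1) (1,2) (2,2) (3,2) (3,3) for a total of 5 + 2 + 4 + 4 + 1 + 2 + 5 = 23.
(Top row then right column would cost 34.)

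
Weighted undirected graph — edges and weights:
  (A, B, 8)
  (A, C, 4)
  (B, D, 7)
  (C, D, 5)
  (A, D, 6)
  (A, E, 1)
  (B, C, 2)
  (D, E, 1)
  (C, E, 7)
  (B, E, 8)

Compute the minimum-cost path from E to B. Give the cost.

Checking several routes:
E -> D -> C -> B: 1 + 5 + 2 = 8
E -> B: 8
E -> D -> B: 1 + 7 = 8
E -> C -> B: 7 + 2 = 9
E -> A -> C -> B: 1 + 4 + 2 = 7
E -> A -> B: 1 + 8 = 9
The minimum is 7.

7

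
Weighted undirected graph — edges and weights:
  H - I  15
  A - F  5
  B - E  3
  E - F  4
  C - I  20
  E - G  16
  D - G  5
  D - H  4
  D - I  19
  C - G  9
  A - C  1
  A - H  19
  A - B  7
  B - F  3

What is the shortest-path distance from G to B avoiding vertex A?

19

Candidate routes:
G → E → B: 16 + 3 = 19
G → E → F → B: 16 + 4 + 3 = 23
Shortest: 19.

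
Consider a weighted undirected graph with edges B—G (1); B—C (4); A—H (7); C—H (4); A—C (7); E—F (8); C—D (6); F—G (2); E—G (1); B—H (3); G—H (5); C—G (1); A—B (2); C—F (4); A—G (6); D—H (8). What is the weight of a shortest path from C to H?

Checking several routes:
C -> F -> G -> B -> H: 4 + 2 + 1 + 3 = 10
C -> G -> B -> H: 1 + 1 + 3 = 5
C -> H: 4
C -> G -> H: 1 + 5 = 6
C -> B -> H: 4 + 3 = 7
Shortest: 4.

4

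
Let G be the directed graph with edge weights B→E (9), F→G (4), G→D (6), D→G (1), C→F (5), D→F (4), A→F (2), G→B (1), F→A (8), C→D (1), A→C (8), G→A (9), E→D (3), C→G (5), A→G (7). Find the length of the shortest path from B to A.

22

Paths from B to A:
B-E-D-F-G-A: 9 + 3 + 4 + 4 + 9 = 29
B-E-D-F-A: 9 + 3 + 4 + 8 = 24
B-E-D-G-A: 9 + 3 + 1 + 9 = 22
The minimum is 22.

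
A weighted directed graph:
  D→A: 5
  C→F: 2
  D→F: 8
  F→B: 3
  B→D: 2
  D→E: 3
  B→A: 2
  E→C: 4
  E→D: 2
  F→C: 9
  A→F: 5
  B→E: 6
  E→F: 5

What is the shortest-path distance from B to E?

5

Routes from B to E:
B -> E: 6
B -> D -> E: 2 + 3 = 5
The minimum is 5.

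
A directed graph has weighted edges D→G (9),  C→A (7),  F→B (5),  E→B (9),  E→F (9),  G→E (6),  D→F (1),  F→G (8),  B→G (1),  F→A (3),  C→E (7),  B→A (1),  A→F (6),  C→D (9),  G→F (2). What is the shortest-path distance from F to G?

6

Routes from F to G:
F→G: 8
F→B→G: 5 + 1 = 6
Best route has total 6.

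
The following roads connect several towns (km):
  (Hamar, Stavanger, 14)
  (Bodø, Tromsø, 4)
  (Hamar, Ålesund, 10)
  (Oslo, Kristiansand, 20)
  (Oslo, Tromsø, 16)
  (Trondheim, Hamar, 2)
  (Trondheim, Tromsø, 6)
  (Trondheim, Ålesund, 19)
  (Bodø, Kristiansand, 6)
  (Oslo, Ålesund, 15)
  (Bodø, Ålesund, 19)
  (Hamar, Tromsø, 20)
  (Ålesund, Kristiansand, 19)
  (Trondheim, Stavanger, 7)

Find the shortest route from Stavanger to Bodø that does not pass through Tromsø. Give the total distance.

38

A few of the Stavanger→Bodø routes:
Stavanger→Hamar→Ålesund→Kristiansand→Bodø: 14 + 10 + 19 + 6 = 49
Stavanger→Trondheim→Hamar→Ålesund→Bodø: 7 + 2 + 10 + 19 = 38
Stavanger→Trondheim→Ålesund→Bodø: 7 + 19 + 19 = 45
Stavanger→Trondheim→Hamar→Ålesund→Kristiansand→Bodø: 7 + 2 + 10 + 19 + 6 = 44
Stavanger→Hamar→Ålesund→Bodø: 14 + 10 + 19 = 43
Shortest: 38 km.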